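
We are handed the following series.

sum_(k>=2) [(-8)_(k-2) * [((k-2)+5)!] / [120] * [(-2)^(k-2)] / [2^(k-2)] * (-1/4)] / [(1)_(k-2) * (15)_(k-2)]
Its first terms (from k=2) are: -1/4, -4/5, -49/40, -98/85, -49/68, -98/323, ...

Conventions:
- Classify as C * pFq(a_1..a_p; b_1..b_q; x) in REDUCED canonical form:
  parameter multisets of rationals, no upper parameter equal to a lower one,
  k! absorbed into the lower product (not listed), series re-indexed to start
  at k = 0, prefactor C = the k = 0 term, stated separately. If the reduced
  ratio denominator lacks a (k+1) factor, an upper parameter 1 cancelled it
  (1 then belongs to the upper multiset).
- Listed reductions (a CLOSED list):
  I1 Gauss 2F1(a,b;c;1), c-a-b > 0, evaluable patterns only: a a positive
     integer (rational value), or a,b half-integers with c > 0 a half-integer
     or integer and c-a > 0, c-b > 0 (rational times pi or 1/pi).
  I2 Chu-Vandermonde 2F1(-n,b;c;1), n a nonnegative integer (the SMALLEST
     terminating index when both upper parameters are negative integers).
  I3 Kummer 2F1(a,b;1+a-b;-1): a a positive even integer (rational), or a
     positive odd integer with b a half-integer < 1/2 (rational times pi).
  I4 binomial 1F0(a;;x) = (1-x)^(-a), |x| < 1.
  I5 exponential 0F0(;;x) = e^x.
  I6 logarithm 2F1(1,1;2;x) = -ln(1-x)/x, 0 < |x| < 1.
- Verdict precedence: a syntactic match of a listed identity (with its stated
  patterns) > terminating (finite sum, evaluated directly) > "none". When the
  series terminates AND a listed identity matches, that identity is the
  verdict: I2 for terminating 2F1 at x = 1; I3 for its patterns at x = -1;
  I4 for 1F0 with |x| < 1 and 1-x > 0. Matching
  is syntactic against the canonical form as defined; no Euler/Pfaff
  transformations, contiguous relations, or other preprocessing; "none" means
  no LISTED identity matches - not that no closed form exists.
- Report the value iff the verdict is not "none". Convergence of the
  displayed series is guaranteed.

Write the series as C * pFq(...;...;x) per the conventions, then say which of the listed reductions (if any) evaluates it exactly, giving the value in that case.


Canonical form: C = -1/4 times 2F1 with upper {-8, 6}, lower {15}, x = -1. Verdict: this is Kummer's theorem (I3) (x = -1; c = 15 equals 1+a-b for upper {-8, 6}: listed pattern). Hence: -91/20.

Key step: from the first term -1/4: (1)_k (C = -1/4) is k! itself.
Term ratio: r(k) = (-1) * (k-8) (k+6) / [(k+15) (k+1)] - rational in k. x = (-1); t_0 = -1/4; negate the roots.


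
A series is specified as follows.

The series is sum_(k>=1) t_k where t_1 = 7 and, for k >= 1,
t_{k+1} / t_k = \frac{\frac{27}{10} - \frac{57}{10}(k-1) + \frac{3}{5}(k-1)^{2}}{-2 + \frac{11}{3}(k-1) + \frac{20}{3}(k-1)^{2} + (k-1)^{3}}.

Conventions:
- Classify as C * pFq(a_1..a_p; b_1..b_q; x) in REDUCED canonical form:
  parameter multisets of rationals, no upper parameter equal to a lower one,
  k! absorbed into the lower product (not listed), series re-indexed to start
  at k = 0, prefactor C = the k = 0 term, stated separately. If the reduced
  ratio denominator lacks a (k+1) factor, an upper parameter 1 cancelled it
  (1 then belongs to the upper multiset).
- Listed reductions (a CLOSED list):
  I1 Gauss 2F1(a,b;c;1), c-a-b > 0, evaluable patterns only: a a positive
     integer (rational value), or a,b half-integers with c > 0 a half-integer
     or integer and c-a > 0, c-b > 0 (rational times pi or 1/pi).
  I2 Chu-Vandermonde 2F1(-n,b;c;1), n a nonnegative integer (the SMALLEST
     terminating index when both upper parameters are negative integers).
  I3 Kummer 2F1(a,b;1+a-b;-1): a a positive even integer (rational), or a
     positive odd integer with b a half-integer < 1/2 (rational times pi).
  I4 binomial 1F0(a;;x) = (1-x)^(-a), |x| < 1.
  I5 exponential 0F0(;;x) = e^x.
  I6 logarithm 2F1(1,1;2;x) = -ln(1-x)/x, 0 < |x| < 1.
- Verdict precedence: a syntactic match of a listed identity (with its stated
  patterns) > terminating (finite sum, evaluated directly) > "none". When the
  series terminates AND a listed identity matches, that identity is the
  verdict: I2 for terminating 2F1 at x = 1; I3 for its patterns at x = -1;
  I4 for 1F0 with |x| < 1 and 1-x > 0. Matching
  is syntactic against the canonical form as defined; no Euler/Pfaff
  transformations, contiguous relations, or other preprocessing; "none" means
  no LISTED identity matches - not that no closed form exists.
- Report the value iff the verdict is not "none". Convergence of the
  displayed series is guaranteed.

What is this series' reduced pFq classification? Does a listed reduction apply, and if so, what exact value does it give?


At argument \frac{3}{5}: a 2F2 with upper {-9, -\frac{1}{2}}, lower {-\frac{1}{3}, 6}, scaled by C = 7. Verdict: terminating (-9 upstairs). 10 nonzero terms in all; added directly. Value: -\frac{20012672266977725087}{54260039680000000000}.

The tell: x = \frac{3}{5} and the expanded ratio factors over Q; prefactor 7, roots give parameters.
Term ratio: r(k) = \frac{3}{5} * (k-9) (k-\frac{1}{2}) / [(k-\frac{1}{3}) (k+6) (k+1)] - rational in k, leading ratio \frac{3}{5}; with t_0 = 7, classification follows.


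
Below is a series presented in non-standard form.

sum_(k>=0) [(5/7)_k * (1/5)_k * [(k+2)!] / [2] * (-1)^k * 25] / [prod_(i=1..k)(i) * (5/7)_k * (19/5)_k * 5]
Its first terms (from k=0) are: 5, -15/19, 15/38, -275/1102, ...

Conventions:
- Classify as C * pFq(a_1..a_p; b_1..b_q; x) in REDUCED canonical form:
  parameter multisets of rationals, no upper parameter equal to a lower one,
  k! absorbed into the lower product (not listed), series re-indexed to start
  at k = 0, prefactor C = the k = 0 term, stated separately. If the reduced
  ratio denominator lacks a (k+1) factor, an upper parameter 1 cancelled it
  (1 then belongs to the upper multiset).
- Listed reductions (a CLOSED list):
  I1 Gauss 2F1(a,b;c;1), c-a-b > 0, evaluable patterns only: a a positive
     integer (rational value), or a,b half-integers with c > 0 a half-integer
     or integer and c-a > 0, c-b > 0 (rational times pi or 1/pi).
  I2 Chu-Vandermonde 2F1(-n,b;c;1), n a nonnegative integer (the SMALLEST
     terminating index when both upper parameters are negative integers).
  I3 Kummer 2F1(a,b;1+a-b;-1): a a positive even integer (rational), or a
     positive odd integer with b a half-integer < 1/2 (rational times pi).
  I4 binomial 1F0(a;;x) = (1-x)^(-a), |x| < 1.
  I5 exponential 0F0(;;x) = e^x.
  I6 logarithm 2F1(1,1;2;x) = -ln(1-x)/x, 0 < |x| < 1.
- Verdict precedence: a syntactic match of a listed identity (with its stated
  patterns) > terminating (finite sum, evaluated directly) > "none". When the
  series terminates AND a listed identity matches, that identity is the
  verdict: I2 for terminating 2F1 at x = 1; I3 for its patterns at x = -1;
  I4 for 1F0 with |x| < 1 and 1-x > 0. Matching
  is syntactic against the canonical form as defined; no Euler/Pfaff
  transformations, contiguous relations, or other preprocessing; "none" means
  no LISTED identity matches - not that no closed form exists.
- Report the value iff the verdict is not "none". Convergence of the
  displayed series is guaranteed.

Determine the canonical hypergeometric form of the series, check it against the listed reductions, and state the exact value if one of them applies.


With C = 5: the canonical form is 2F1(1/5, 3; 19/5; -1). Verdict: none (x = -1): each listed identity misses the multisets {1/5, 3} ; {19/5}.

The tell: from the first term 5: the constant factors (C = 5) combine into one prefactor.
Term ratio: r(k) = (-1) * (k+1/5) (k+3) / [(k+19/5) (k+1)] - rational in k, leading ratio (-1); with t_0 = 5, classification follows.


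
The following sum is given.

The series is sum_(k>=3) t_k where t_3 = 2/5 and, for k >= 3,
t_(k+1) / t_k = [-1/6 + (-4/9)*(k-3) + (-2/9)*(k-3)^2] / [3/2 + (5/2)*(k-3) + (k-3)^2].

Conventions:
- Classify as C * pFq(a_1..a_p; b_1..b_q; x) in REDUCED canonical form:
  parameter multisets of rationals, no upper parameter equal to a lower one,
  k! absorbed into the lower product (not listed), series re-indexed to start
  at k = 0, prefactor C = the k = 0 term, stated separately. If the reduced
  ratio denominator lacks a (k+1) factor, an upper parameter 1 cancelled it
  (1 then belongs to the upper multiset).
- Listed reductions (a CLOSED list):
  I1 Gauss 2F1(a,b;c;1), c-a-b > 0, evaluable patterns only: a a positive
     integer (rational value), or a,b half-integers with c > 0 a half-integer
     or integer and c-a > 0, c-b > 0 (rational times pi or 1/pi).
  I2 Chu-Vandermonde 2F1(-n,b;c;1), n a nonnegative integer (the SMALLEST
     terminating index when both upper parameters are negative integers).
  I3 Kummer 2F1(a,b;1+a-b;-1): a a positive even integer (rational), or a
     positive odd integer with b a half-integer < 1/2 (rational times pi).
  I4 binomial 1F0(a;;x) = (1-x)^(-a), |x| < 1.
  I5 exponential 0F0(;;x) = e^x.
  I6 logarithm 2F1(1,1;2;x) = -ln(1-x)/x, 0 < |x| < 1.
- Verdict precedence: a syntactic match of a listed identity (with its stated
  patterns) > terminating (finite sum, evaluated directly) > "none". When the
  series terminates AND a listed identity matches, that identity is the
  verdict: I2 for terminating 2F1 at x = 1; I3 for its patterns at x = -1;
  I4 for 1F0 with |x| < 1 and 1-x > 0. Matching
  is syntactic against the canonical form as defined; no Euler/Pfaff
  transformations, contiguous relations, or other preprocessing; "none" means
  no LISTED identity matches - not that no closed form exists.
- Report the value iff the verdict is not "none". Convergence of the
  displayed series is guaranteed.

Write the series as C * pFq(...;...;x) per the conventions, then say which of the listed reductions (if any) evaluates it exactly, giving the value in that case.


Classification (C = 2/5): 1F0 with upper {1/2}, lower {-}, argument x = -2/9. Verdict: the binomial series (I4) applies (the 1F0 binomial series: exponent -1/2, x = -2/9). Value: (2/5) * (11/9)^(-1/2).

Structural cue: t_0 = 2/5 here, and the expanded ratio factors over Q; prefactor 2/5, roots give parameters.
Step ratio: r(k) = (-2/9) * (k+1/2) / [(k+1)] - rational in k. x = (-2/9); t_0 = 2/5; negate the roots.


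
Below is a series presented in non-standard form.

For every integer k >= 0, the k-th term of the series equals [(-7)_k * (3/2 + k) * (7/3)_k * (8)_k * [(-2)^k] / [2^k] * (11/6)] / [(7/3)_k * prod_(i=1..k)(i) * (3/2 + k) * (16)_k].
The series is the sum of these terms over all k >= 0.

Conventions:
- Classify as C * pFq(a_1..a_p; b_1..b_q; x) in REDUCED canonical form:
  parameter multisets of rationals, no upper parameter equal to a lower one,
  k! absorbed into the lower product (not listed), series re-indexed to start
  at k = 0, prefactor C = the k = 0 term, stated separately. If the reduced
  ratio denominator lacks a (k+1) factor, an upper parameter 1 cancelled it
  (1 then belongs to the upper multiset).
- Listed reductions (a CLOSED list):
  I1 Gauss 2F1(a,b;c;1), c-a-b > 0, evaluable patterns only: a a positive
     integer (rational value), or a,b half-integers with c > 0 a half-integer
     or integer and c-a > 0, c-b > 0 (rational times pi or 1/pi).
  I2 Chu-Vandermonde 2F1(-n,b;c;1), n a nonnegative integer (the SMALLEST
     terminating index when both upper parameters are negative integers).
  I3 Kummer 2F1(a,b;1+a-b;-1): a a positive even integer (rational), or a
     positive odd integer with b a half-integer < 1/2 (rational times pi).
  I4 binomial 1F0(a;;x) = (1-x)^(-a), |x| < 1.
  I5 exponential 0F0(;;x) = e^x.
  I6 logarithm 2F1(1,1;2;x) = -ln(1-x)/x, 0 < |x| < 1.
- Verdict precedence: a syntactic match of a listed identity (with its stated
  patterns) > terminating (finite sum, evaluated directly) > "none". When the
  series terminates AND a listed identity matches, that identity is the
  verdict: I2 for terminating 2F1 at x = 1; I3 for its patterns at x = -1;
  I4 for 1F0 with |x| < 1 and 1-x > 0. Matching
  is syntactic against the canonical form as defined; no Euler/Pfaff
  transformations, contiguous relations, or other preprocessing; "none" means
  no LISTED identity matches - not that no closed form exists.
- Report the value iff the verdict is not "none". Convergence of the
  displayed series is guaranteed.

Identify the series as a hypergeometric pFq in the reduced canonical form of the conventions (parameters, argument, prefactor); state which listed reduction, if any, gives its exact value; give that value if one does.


x = -1 here; the reduced form reads 2F1, upper {-7, 8}, lower {16}, C = 11/6. Verdict: this is Kummer (I3) (x = -1; c = 16 equals 1+a-b for upper {-7, 8}: listed pattern). Hence: 143/4.

The tell: t_0 being 11/6, the factor k + 3/2 cancels (top and bottom), leaving C = 11/6.
Step ratio: r(k) = (-1) * (k-7) (k+8) / [(k+16) (k+1)] - rational in k, leading ratio (-1); with t_0 = 11/6, classification follows.


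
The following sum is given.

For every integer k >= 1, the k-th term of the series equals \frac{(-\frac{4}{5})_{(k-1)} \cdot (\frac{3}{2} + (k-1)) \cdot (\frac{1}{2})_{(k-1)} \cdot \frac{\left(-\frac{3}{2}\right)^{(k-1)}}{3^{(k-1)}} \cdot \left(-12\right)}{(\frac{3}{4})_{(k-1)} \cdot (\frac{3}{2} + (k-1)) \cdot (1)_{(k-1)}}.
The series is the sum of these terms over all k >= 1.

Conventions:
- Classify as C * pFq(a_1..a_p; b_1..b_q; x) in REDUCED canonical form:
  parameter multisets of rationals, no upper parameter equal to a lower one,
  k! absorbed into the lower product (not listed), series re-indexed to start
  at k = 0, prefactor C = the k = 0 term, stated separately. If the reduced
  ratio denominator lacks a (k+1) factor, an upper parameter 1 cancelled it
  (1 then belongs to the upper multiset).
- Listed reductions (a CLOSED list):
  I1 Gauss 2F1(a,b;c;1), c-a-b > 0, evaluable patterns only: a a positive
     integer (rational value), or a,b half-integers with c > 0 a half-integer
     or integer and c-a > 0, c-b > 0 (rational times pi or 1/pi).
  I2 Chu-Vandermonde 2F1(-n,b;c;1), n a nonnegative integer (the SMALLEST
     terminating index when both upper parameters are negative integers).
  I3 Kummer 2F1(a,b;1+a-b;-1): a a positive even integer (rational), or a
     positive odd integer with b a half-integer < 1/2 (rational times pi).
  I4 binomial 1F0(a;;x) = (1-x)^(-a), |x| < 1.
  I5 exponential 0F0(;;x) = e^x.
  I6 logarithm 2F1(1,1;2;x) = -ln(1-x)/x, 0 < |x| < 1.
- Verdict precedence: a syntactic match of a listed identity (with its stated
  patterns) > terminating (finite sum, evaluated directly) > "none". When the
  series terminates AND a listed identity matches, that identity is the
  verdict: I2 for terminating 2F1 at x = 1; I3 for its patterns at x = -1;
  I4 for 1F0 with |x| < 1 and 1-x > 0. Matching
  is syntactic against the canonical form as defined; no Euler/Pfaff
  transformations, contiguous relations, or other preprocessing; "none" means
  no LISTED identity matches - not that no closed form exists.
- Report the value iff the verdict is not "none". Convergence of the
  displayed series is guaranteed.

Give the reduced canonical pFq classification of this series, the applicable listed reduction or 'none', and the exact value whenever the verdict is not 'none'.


The series (x = -\frac{1}{2}) is 2F1: upper {-\frac{4}{5}, \frac{1}{2}}, lower {\frac{3}{4}}, prefactor -12. Verdict: none here - no I1-I6 shape fits x = -\frac{1}{2} with lower {\frac{3}{4}}.

The tell: x = -\frac{1}{2} and the two k-th powers (C = -12) combine into one argument.
Term ratio: r(k) = -\frac{1}{2} * (k-\frac{4}{5}) (k+\frac{1}{2}) / [(k+\frac{3}{4}) (k+1)] - rational in k, leading ratio -\frac{1}{2}; with t_0 = -12, classification follows.


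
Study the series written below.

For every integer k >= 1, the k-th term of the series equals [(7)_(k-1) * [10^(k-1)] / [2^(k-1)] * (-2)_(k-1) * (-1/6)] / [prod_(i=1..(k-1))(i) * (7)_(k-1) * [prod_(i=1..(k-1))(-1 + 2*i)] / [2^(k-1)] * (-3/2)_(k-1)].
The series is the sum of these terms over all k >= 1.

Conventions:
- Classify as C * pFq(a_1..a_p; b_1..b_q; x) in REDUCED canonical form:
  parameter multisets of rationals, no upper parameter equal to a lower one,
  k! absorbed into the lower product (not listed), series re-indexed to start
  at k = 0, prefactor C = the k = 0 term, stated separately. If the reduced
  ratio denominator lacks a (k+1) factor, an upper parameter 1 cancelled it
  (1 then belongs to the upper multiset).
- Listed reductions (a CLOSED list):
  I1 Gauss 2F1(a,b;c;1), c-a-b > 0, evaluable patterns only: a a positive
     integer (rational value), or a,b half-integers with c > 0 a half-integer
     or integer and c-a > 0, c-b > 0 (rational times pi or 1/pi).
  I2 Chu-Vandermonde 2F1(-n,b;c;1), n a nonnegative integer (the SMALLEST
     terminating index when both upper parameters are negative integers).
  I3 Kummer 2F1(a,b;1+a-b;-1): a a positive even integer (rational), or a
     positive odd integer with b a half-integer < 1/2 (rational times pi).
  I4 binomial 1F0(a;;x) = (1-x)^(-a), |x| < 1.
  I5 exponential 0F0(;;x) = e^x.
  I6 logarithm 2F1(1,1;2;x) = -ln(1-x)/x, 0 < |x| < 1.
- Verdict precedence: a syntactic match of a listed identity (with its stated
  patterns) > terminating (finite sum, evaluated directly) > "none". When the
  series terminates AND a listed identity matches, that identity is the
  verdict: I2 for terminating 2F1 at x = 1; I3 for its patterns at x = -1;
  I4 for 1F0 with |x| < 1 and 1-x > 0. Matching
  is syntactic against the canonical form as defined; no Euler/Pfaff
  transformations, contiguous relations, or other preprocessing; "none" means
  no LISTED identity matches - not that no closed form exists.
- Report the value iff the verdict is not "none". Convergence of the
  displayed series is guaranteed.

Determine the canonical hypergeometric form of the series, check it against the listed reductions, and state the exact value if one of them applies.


Key observation: x = 5 and the parameter 7 appears in both the upper and lower lists and cancels.
Ratio: r(k) = 5 * (k-2) / [(k-3/2) (k+1/2) (k+1)] - rational; roots negated = parameters, x = 5, C = -1/6.

x = 5 here; the reduced form reads 1F2, upper {-2}, lower {-3/2, 1/2}, C = -1/6. Verdict: terminating - no listed pattern fits, but -2 in the upper list cuts the series at k = 2; direct evaluation. Value: -529/54.


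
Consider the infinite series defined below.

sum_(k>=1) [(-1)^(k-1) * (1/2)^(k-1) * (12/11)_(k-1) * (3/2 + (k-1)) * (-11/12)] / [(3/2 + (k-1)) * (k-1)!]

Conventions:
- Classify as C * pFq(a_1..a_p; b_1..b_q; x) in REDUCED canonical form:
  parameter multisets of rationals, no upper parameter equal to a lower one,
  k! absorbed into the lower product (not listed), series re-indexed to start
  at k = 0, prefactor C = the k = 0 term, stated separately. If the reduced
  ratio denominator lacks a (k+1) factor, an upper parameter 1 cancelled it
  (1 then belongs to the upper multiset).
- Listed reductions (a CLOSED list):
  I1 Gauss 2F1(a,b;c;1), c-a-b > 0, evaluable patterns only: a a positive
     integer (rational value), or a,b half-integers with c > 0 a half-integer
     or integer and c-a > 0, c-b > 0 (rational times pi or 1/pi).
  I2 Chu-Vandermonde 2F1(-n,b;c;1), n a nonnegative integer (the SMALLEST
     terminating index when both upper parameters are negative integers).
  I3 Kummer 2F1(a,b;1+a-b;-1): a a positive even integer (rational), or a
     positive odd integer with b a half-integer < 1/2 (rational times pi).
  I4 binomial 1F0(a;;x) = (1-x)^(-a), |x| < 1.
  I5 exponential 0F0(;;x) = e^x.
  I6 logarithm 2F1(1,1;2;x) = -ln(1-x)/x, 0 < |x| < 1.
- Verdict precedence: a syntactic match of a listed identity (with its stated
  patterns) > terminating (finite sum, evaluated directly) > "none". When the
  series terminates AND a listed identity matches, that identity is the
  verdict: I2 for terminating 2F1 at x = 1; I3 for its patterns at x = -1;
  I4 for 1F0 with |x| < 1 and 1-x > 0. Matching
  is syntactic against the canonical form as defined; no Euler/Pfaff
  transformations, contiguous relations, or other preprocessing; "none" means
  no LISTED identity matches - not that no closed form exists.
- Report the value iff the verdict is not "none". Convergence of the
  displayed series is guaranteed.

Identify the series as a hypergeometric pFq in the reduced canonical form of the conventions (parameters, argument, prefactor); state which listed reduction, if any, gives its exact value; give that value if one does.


This is -11/12 * 1F0(12/11; -; -1/2) in reduced canonical form. Verdict (x = -1/2): binomial (I4) applies (the 1F0 binomial series: exponent -12/11, x = -1/2). Its exact value is (-11/12) * (3/2)^(-12/11).

First insight: from the first term -11/12: the (-1)^k factor (prefactor -11/12) folds into the argument's sign.
Term ratio: r(k) = (-1/2) * (k+12/11) / [(k+1)] ; factor over Q: parameters, x = (-1/2), and C = -11/12.


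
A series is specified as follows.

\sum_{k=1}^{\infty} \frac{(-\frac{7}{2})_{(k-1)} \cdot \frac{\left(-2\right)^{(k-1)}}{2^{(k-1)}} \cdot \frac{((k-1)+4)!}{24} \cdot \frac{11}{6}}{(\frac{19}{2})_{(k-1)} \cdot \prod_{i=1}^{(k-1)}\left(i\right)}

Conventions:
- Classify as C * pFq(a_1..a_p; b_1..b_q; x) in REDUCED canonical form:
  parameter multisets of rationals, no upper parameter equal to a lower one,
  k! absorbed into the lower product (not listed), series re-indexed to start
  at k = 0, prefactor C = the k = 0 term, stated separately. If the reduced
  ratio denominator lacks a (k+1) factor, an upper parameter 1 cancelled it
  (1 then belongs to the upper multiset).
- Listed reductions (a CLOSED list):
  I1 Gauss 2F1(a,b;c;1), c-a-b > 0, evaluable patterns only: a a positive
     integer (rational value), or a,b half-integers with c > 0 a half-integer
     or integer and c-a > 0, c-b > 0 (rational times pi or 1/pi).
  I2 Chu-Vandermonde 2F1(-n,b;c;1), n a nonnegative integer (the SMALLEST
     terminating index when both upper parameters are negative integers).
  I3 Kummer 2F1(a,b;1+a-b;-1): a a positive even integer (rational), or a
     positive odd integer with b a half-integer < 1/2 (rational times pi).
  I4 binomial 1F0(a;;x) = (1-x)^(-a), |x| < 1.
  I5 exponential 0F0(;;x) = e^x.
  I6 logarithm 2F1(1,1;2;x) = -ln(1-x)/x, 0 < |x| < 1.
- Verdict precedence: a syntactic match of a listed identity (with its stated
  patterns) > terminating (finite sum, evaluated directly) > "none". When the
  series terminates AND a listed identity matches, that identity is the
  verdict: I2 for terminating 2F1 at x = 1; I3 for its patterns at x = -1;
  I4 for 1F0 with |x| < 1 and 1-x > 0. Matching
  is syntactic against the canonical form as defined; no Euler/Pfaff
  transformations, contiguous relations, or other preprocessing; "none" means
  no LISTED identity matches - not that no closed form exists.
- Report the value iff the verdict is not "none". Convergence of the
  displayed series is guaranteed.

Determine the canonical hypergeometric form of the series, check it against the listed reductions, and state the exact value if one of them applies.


The series (x = -1) is 2F1: upper {-\frac{7}{2}, 5}, lower {\frac{19}{2}}, prefactor \frac{11}{6}. Verdict at x = -1: Kummer (I3) matches (x = -1; c = \frac{19}{2} equals 1+a-b for upper {-\frac{7}{2}, 5}: listed pattern). Sum: \frac{2807805}{1048576} \cdot \pi.

The tell: x = -1 and the two k-th powers (C = 11/6) combine into one argument.
Term ratio: r(k) = -1 * (k-\frac{7}{2}) (k+5) / [(k+\frac{19}{2}) (k+1)] - rational; roots negated = parameters, x = -1, C = \frac{11}{6}.


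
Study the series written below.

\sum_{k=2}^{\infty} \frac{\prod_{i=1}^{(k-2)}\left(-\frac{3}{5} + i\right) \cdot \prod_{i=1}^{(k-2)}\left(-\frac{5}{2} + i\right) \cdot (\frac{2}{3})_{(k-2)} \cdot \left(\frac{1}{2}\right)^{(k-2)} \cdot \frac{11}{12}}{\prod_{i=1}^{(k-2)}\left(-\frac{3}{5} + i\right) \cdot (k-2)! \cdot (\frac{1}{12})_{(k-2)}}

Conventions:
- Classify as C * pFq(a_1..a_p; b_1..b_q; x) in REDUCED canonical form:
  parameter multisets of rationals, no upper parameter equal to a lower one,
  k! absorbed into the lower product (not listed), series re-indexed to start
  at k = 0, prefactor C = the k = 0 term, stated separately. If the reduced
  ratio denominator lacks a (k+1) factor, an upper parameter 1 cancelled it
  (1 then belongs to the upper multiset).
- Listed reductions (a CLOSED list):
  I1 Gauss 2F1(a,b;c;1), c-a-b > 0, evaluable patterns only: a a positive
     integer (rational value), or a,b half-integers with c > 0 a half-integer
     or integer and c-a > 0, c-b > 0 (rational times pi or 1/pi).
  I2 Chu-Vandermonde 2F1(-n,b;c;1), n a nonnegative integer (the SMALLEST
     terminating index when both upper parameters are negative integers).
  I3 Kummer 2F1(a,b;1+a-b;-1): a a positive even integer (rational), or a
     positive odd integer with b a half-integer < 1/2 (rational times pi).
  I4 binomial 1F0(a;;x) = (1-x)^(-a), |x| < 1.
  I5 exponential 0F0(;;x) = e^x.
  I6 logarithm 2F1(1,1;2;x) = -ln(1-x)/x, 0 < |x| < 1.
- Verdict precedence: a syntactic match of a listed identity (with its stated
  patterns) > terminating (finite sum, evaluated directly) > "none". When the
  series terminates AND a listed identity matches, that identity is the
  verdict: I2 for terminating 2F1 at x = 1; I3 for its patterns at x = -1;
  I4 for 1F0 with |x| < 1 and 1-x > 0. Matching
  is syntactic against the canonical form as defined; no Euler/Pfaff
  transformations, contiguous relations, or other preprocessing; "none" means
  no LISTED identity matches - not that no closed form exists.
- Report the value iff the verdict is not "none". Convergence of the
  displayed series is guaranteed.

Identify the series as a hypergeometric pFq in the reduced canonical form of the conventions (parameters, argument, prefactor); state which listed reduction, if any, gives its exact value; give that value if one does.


x = \frac{1}{2} here; the reduced form reads 2F1, upper {-\frac{3}{2}, \frac{2}{3}}, lower {\frac{1}{12}}, C = \frac{11}{12}. Verdict: no listed reduction: x = \frac{1}{2} and upper {-\frac{3}{2}, \frac{2}{3}} fail every I1-I6 pattern.

The tell: x = \frac{1}{2} and the running product (prefactor 11/12) telescopes to a rising factorial.
Adjacent-term ratio: r(k) = \frac{1}{2} * (k-\frac{3}{2}) (k+\frac{2}{3}) / [(k+\frac{1}{12}) (k+1)] - poly over poly, x = \frac{1}{2} from leading terms; C = \frac{11}{12} at k = 0.


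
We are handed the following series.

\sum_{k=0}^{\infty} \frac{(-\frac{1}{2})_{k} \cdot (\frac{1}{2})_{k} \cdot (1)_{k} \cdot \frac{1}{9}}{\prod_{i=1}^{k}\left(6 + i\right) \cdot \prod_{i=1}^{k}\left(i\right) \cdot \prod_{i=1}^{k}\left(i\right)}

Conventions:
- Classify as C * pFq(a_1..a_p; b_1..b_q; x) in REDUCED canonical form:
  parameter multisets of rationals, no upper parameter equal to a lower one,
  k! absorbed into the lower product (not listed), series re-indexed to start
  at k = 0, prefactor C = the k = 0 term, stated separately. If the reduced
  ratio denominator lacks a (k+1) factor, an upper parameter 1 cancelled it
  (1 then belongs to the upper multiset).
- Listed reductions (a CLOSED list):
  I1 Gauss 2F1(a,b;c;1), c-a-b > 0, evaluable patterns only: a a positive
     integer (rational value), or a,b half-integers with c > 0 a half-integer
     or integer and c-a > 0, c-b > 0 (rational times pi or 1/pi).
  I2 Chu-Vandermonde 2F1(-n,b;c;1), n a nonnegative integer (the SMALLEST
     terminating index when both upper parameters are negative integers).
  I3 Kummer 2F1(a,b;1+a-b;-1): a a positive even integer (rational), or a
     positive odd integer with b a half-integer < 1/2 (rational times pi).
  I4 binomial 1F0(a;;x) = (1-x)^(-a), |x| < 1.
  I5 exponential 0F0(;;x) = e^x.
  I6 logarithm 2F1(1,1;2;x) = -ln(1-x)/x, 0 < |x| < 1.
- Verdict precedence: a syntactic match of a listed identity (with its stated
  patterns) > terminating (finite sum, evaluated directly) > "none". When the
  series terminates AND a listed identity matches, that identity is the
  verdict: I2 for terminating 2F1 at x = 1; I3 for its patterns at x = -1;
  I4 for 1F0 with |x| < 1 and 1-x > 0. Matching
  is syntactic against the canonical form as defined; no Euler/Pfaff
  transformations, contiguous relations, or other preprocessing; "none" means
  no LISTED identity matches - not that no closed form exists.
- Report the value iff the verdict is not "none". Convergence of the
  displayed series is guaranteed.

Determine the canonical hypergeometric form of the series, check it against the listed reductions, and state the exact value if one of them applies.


With C = \frac{1}{9}: the canonical form is 2F1(-\frac{1}{2}, \frac{1}{2}; 7; 1). Verdict: Gauss (I1, half-integer pattern) applies (x = 1; upper {-\frac{1}{2}, \frac{1}{2}} half-integers, c = 7 in the evaluable pattern). Value: \frac{2097152}{6243237} / \pi.

Key step: t_0 being \frac{1}{9}, the product of the first k integers (C = 1/9, x = 1) is k!.
Ratio: r(k) = 1 * (k-\frac{1}{2}) (k+\frac{1}{2}) / [(k+7) (k+1)] ; factor over Q: parameters, x = 1, and C = \frac{1}{9}.


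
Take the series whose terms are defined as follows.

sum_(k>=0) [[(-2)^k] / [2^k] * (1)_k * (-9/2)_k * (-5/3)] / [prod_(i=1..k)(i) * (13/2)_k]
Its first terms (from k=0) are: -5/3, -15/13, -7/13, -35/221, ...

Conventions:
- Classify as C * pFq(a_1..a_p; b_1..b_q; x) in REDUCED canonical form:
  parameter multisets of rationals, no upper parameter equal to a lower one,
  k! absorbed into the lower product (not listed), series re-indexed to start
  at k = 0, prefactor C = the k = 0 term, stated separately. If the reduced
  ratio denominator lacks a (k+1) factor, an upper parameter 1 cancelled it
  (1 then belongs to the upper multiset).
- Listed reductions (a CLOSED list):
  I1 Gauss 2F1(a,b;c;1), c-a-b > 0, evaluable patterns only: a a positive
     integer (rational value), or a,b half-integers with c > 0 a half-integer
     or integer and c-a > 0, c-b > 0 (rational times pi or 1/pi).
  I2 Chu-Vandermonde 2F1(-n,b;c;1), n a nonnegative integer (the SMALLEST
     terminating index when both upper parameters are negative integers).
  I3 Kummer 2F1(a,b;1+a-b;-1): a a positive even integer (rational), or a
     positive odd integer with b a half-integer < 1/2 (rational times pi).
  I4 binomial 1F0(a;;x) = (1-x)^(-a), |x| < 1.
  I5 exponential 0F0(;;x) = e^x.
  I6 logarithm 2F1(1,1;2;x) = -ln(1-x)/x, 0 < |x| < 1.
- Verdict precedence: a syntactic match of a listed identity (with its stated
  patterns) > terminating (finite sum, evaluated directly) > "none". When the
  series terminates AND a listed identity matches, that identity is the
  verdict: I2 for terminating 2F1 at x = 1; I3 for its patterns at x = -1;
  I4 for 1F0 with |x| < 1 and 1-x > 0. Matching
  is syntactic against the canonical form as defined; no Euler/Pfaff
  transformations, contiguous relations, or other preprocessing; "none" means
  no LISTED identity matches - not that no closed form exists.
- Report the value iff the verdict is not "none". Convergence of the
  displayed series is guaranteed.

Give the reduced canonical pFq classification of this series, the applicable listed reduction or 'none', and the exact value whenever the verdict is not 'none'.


x = -1 here; the reduced form reads 2F1, upper {-9/2, 1}, lower {13/2}, C = -5/3. Verdict: Kummer's theorem (I3) matches (x = -1; c = 13/2 equals 1+a-b for upper {-9/2, 1}: listed pattern). Value: (-1155/1024) * pi.

Key step: t_0 being -5/3, the product of the first k integers (C = -5/3) is k!.
Ratio: r(k) = (-1) * (k-9/2) (k+1) / [(k+13/2) (k+1)] - rational in k, leading ratio (-1); with t_0 = -5/3, classification follows.


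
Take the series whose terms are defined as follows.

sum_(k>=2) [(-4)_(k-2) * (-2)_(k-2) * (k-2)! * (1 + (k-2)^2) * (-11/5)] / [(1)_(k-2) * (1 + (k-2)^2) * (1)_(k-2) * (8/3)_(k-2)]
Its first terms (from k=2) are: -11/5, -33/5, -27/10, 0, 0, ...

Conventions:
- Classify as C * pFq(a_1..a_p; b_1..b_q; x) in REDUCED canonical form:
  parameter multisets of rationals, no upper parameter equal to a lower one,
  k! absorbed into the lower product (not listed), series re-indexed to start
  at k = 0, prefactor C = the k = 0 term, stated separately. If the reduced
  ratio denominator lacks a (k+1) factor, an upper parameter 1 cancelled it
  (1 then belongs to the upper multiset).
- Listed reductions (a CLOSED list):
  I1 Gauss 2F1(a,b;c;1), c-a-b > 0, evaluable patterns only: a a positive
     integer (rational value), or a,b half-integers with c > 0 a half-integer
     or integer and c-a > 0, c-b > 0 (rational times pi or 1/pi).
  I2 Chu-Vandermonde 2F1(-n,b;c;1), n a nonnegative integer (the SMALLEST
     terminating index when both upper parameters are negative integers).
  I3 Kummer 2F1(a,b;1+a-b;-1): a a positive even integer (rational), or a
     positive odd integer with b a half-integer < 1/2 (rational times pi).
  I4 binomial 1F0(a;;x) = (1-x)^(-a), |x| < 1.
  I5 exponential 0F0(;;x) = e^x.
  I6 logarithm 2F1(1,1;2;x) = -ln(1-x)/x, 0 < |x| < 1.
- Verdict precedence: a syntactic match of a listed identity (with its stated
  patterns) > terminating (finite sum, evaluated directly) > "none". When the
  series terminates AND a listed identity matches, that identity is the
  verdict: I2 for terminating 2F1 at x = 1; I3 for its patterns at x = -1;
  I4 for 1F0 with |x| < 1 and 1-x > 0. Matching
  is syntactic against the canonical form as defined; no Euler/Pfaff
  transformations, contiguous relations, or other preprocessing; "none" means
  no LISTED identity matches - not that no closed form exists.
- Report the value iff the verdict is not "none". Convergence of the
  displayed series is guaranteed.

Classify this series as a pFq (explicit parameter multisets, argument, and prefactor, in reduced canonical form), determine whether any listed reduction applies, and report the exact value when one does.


At argument 1: a 2F1 with upper {-4, -2}, lower {8/3}, scaled by C = -11/5. Verdict: Vandermonde's identity (I2) applies (terminating 2F1 at x = 1 with n = 2, b = -4, c = 8/3). Value: -23/2.

First insight: with t_0 = -11/5, striking the common factor k^2 + 1 reduces the term (C = -11/5, x = 1).
Term ratio: r(k) = 1 * (k-4) (k-2) / [(k+8/3) (k+1)] - rational in k. x = 1; t_0 = -11/5; negate the roots.


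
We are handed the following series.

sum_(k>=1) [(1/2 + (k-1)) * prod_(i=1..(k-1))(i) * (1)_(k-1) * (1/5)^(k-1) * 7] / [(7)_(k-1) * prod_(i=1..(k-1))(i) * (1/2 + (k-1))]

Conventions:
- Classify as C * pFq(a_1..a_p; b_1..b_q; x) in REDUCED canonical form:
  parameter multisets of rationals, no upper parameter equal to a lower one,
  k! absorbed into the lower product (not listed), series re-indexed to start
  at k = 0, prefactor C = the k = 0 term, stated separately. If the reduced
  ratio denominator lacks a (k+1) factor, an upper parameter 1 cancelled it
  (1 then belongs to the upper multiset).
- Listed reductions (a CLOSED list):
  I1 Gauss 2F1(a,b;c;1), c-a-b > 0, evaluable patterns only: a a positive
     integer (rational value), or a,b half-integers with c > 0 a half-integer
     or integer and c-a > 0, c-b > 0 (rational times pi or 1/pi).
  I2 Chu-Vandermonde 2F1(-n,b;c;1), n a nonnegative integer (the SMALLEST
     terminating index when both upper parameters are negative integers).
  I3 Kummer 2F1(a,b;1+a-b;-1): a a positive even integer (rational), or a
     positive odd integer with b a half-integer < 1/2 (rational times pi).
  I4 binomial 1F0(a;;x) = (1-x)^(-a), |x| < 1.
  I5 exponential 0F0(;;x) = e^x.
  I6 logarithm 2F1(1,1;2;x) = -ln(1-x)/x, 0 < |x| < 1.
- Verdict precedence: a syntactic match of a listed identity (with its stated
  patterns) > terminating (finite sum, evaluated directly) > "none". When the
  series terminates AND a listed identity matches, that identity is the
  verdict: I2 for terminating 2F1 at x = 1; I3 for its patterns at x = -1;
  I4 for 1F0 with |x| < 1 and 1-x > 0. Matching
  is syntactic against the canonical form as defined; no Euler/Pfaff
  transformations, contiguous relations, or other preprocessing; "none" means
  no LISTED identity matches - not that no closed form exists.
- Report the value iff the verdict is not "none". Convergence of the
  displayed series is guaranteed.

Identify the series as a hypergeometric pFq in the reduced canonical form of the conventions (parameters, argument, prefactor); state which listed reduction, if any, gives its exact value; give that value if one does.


Classification (C = 7): 2F1 with upper {1, 1}, lower {7}, argument x = 1/5. Verdict: no listed reduction: x = 1/5 and upper {1, 1} fail every I1-I6 pattern.

Structural cue: from the first term 7: the factor k + 1/2 cancels (top and bottom), leaving C = 7.
Adjacent-term ratio: r(k) = (1/5) * (k+1) (k+1) / [(k+7) (k+1)] - rational in k. x = (1/5); t_0 = 7; negate the roots.


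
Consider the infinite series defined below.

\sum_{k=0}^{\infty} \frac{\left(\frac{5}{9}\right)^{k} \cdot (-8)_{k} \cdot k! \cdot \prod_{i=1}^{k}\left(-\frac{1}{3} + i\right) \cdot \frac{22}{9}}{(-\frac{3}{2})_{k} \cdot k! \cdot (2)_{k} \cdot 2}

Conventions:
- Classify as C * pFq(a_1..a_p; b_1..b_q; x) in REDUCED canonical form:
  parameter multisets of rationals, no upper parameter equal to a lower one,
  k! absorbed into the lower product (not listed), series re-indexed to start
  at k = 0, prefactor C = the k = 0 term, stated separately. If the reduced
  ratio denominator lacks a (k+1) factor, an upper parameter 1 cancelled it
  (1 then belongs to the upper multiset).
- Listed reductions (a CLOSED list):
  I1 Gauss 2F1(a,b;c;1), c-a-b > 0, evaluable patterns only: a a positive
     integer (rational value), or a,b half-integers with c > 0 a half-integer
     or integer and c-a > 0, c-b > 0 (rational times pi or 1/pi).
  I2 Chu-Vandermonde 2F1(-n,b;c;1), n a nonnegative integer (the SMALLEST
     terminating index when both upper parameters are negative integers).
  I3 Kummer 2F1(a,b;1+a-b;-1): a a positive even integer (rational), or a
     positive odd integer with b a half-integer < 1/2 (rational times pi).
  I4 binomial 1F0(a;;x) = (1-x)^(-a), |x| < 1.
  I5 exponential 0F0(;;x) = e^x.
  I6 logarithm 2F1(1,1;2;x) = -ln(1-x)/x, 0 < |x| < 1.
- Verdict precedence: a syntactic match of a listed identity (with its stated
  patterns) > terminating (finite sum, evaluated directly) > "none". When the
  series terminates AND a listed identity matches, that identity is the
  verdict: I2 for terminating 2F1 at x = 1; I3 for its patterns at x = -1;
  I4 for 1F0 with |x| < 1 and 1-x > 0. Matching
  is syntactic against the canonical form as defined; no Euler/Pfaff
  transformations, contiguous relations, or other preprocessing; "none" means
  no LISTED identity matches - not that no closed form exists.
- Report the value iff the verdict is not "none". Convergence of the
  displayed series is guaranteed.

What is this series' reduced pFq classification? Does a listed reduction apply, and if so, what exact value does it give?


Canonical form: C = \frac{11}{9} times 3F2 with upper {-8, \frac{2}{3}, 1}, lower {-\frac{3}{2}, 2}, x = \frac{5}{9}. Verdict: terminating - upper -8 stops the sum at k = 8; the 9 terms are added exactly. Hence: \frac{1838631105222659}{1853020188851841}.

Structural cue: t_0 = \frac{11}{9} here, and the constant factors (C = 11/9) combine into one prefactor.
Term ratio: r(k) = \frac{5}{9} * (k-8) (k+\frac{2}{3}) (k+1) / [(k-\frac{3}{2}) (k+2) (k+1)] ; factor over Q: parameters, x = \frac{5}{9}, and C = \frac{11}{9}.


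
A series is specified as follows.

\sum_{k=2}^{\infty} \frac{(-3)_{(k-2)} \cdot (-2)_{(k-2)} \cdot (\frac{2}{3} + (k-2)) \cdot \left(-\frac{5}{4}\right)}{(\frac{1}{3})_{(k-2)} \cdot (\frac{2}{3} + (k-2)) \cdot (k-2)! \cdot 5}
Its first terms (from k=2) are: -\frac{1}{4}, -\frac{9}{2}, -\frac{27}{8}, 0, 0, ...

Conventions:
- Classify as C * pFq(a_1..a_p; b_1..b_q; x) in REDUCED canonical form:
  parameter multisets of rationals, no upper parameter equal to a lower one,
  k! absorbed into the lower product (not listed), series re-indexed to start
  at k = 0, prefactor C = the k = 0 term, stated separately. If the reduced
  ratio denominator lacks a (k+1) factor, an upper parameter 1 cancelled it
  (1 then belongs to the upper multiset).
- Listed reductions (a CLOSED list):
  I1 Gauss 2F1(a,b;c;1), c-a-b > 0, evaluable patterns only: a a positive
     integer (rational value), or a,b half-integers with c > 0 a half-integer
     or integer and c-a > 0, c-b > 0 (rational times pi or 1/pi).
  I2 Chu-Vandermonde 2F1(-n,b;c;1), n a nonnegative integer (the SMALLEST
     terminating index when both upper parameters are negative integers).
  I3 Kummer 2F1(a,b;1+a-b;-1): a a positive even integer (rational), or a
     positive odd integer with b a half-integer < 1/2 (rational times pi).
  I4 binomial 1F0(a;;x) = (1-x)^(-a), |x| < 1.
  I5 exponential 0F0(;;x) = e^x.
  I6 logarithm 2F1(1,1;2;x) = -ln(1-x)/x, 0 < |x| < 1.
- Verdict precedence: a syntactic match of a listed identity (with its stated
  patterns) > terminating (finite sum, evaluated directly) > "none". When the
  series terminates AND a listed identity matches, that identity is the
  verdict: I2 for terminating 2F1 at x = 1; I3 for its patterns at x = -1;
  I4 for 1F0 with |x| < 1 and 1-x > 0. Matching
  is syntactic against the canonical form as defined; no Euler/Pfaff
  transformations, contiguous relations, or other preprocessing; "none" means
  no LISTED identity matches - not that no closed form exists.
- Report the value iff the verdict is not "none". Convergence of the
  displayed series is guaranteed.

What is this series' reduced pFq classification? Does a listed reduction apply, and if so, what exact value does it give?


This is -\frac{1}{4} * 2F1(-3, -2; \frac{1}{3}; 1) in reduced canonical form. Verdict: Chu-Vandermonde (I2) matches (terminating 2F1 at x = 1 with n = 2, b = -3, c = \frac{1}{3}). Exact value: -\frac{65}{8}.

Key observation: x = 1 and the factor k + 2/3 cancels (top and bottom), leaving prefactor -1/4.
Step ratio: r(k) = 1 * (k-3) (k-2) / [(k+\frac{1}{3}) (k+1)] - poly over poly, x = 1 from leading terms; C = -\frac{1}{4} at k = 0.
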